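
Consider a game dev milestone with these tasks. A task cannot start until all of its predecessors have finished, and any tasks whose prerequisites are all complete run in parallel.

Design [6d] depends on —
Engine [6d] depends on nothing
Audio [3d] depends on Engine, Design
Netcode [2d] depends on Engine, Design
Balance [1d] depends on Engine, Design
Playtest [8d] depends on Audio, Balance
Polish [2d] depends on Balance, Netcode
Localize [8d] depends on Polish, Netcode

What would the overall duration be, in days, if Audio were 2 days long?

18

Baseline: Design→Netcode→Polish→Localize = 6+2+2+8 = 18 → 18 days.
Audio has 1 day of float (longest path through it is 17).
No other chain overtakes it, so the finish is 18 days.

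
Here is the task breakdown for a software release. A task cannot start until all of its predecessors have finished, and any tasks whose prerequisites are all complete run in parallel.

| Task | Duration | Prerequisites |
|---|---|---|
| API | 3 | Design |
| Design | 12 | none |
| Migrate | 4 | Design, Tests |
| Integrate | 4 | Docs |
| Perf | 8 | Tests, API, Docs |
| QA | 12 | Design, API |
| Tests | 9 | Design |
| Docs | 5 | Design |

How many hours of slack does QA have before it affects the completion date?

Design→Tests→Perf = 12+9+8 = 29 sets the makespan at 29 hours.
Longest path through QA: 27 hours (earliest finish 27, latest finish 29).
Float = 29 − 27 = 2.

2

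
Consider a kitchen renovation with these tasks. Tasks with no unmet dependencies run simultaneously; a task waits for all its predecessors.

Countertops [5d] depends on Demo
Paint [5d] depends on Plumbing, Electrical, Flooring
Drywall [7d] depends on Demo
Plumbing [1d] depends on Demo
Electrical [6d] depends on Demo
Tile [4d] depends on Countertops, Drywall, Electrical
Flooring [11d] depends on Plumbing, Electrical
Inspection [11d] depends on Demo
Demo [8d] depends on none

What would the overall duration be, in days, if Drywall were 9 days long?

30

The binding path is Demo→Electrical→Flooring→Paint = 8+6+11+5 = 30; finish at 30 days.
Drywall is off the critical path — its longest chain is 19 days, giving 11 of slack.
The critical path is still Demo→Electrical→Flooring→Paint; finish is now 30 days.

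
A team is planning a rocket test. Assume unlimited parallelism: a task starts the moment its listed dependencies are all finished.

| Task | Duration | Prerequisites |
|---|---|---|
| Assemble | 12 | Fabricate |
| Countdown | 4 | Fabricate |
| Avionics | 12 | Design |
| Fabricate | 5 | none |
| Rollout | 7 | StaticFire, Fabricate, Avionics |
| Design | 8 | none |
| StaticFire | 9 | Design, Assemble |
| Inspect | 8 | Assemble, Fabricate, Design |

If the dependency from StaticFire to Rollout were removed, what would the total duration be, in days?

With the dependency in place, Fabricate→Assemble→StaticFire→Rollout = 5+12+9+7 = 33 sets the finish at 33 days.
Without StaticFire→Rollout, Rollout's earliest start moves from 26 to 20.
The longest chain is now Design→Avionics→Rollout = 8+12+7 = 27, so the job takes 27 days.

27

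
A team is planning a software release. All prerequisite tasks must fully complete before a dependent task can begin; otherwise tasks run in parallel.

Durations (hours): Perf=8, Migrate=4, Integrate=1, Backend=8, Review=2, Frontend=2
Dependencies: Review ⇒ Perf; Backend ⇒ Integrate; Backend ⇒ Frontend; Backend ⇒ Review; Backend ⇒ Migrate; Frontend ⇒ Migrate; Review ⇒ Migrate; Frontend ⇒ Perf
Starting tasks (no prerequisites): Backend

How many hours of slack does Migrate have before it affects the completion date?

4

Backend→Frontend→Perf = 8+2+8 = 18 sets the makespan at 18 hours.
Migrate finishes as early as 14 and must finish by 18.
So Migrate can slip 18 − 14 = 4 hours.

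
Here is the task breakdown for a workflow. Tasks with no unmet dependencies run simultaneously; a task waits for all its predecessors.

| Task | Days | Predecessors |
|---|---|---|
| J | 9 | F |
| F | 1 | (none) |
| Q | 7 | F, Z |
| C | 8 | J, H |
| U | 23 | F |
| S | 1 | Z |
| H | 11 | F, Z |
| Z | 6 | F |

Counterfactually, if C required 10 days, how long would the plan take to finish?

28

As given, the longest chain is F→Z→H→C = 1+6+11+8 = 26, so the finish is 26 days.
C lies on that path, so at 10 days the path becomes 28 days.
No other chain overtakes it, so the finish is 28 days.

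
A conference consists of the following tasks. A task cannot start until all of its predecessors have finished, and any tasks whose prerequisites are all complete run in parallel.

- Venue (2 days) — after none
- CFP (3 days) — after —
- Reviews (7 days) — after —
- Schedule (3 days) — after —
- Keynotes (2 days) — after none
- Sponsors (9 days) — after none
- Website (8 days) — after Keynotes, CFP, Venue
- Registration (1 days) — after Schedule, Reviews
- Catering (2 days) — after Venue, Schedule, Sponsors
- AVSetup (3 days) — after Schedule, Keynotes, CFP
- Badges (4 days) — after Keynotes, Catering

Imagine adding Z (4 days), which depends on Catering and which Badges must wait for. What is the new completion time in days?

19

Originally the project takes 15 days.
With Z inserted, Badges now waits for max(Keynotes, Catering, Z).
New critical path: Sponsors→Catering→Z→Badges = 9+2+4+4 = 19 ⇒ 19 days.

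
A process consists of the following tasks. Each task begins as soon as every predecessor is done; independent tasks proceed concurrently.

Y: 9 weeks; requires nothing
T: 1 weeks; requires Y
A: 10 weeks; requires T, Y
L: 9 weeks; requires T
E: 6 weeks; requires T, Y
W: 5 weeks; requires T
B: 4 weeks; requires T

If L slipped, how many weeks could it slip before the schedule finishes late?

1

Critical path: Y→T→A = 9+1+10 = 20, so the finish is 20 weeks.
Longest path through L: 19 weeks (earliest finish 19, latest finish 20).
Slack of L = 11 − 10 = 1 week.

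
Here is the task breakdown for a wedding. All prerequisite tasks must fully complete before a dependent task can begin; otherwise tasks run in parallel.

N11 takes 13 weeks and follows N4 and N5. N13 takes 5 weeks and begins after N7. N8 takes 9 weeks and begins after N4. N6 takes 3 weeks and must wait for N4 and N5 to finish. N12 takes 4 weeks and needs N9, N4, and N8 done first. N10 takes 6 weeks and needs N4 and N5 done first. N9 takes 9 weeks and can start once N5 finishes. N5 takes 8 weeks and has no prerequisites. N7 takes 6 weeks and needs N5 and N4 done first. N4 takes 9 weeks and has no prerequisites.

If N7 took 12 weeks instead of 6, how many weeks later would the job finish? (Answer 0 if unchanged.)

4

Critical path before the change: N4→N8→N12 = 9+9+4 = 22 giving 22 weeks.
The longest path through N7 is only 20 weeks, so N7 has float 2.
Now N4→N7→N13 = 9+12+5 = 26 is longest, so the finish becomes 26 weeks.
Change in finish: 26 − 22 = +4 weeks.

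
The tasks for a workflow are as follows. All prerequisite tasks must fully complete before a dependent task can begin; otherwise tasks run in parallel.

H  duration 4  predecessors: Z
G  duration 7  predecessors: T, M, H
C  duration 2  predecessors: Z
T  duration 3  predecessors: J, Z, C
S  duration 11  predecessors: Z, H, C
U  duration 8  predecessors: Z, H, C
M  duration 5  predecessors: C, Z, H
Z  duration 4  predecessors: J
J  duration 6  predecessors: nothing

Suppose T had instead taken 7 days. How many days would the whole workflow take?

Baseline: J→Z→H→M→G = 6+4+4+5+7 = 26 → 26 days.
T has 4 days of float (longest path through it is 22).
The binding chain switches to J→Z→C→T→G = 6+4+2+7+7 = 26; finish 26 days.

26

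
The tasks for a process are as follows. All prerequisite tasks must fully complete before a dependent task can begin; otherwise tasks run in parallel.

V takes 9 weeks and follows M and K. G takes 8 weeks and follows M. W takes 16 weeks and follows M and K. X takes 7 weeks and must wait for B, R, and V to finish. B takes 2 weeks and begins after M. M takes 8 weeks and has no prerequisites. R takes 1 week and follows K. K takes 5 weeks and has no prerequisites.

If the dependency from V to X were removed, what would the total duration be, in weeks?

With the dependency in place, M→W = 8+16 = 24 sets the finish at 24 weeks.
Without V→X, X's earliest start moves from 17 to 10.
New critical path: M→W = 8+16 = 24 ⇒ 24 weeks.

24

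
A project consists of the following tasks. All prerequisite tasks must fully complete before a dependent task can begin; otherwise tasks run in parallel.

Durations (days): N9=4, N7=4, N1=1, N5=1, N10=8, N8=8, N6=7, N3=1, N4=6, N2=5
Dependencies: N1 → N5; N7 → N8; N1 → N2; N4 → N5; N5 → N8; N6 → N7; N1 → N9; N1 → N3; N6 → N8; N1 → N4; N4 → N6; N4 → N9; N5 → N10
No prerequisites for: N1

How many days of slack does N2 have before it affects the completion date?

20

N1→N4→N6→N7→N8 = 1+6+7+4+8 = 26 sets the makespan at 26 days.
N2 finishes as early as 6 and must finish by 26.
So N2 can slip 26 − 6 = 20 days.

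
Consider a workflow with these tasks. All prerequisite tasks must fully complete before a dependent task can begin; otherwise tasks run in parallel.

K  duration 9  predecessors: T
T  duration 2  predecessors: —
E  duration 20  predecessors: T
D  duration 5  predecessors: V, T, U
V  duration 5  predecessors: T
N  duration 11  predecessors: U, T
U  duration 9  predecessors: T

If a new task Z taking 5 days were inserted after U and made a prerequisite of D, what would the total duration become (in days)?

Originally the schedule takes 22 days.
With Z inserted, D now waits for max(V, T, U, Z).
New critical path: T→U→N = 2+9+11 = 22 ⇒ 22 days.

22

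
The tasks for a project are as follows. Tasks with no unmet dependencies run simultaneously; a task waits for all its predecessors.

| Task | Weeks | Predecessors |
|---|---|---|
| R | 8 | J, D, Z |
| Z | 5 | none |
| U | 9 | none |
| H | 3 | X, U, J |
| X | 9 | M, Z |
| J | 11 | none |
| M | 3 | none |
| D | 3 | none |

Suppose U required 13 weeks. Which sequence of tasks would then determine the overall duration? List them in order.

Baseline: J→R = 11+8 = 19 → 19 weeks.
The longest path through U is only 12 weeks, so U has float 7.
The critical path is still J→R; finish is now 19 weeks.

J, R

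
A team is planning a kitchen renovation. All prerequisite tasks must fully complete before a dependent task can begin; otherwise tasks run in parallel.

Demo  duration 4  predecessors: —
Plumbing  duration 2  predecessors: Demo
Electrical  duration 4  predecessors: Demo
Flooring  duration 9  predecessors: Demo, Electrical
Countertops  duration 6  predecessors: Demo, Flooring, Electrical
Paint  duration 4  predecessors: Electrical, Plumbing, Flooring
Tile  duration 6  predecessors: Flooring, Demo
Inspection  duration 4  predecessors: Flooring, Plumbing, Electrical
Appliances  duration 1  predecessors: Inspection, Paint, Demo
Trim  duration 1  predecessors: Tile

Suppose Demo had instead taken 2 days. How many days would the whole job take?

22

The binding path is Demo→Electrical→Flooring→Tile→Trim = 4+4+9+6+1 = 24; finish at 24 days.
Demo is on the critical path; changing it to 2 makes that path 22 days.
No other chain overtakes it, so the finish is 22 days.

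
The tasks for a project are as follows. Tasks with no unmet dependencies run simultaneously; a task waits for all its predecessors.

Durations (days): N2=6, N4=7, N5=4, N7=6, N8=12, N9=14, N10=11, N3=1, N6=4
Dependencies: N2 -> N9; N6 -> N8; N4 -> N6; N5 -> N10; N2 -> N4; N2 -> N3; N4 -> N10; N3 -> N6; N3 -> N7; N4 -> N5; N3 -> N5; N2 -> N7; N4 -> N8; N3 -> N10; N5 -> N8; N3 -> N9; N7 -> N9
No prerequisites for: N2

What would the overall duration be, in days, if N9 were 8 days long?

29

Baseline: N2→N4→N5→N8 = 6+7+4+12 = 29 → 29 days.
N9 is off the critical path — its longest chain is 27 days, giving 2 of slack.
That remains the longest chain; total 29 days.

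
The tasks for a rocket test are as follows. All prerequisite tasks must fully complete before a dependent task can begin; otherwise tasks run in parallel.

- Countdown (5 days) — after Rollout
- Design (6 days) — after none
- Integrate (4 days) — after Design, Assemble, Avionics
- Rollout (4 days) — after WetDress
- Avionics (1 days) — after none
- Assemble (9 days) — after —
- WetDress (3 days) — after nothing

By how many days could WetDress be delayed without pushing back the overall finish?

1

Assemble→Integrate = 9+4 = 13 sets the makespan at 13 days.
WetDress finishes as early as 3 and must finish by 4.
Float = 13 − 12 = 1.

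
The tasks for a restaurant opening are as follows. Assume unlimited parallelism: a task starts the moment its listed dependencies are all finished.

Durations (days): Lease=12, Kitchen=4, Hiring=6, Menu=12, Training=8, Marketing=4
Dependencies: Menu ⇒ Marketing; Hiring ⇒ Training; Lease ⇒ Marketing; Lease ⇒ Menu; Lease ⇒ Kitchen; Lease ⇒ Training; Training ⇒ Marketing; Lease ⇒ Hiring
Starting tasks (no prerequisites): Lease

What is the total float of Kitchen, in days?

Lease→Hiring→Training→Marketing = 12+6+8+4 = 30 sets the makespan at 30 days.
The longest chain containing Kitchen totals 16 days.
Float = 30 − 16 = 14.

14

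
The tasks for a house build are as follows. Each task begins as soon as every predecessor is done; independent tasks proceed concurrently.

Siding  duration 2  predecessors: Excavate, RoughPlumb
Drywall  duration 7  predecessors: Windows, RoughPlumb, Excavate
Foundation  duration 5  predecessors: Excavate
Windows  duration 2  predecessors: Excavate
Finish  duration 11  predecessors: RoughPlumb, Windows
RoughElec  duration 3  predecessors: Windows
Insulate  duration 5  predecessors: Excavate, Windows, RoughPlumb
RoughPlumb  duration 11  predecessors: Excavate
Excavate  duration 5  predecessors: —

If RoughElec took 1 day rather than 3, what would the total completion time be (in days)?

The binding path is Excavate→RoughPlumb→Finish = 5+11+11 = 27; finish at 27 days.
RoughElec has 17 days of float (longest path through it is 10).
The critical path is still Excavate→RoughPlumb→Finish; finish is now 27 days.

27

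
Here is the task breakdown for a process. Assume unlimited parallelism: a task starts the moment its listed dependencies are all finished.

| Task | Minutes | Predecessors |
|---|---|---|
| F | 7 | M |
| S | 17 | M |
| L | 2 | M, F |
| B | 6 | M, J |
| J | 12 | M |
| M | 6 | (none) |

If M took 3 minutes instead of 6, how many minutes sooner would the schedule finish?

Baseline: M→J→B = 6+12+6 = 24 → 24 minutes.
Since M is critical, the -3 change carries straight to that chain (now 21 minutes).
No other chain overtakes it, so the finish is 21 minutes.
Change in finish: 21 − 24 = -3 minutes.

3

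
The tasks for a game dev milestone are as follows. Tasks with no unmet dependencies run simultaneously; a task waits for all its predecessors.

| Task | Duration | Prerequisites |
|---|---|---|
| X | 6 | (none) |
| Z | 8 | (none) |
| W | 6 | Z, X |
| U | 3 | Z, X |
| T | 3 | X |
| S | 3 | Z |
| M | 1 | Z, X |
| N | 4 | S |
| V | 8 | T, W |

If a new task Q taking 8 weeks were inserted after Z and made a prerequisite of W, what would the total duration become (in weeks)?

30

Originally the job takes 22 weeks.
With Q inserted, W now waits for max(Z, X, Q).
New critical path: Z→Q→W→V = 8+8+6+8 = 30 ⇒ 30 weeks.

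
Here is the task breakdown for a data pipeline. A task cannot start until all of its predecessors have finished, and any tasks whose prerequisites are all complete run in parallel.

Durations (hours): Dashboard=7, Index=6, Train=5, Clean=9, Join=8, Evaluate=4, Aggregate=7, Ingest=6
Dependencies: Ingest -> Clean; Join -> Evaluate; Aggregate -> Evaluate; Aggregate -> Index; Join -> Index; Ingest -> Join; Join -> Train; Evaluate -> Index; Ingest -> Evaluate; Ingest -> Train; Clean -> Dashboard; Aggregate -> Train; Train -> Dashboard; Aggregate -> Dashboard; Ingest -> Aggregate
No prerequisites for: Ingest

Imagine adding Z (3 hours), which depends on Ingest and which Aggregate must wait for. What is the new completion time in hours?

28

Originally the project takes 26 hours.
With Z inserted, Aggregate now waits for max(Ingest, Z).
New critical path: Ingest→Z→Aggregate→Train→Dashboard = 6+3+7+5+7 = 28 ⇒ 28 hours.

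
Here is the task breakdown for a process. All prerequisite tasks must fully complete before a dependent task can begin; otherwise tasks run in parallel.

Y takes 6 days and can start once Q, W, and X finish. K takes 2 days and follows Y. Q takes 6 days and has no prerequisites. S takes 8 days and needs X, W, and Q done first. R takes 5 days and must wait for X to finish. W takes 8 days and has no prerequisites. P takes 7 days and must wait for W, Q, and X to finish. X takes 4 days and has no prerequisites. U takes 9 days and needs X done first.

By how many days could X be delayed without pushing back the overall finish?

3

Critical path: W→S = 8+8 = 16, so the finish is 16 days.
The longest chain containing X totals 13 days.
Float = 16 − 13 = 3.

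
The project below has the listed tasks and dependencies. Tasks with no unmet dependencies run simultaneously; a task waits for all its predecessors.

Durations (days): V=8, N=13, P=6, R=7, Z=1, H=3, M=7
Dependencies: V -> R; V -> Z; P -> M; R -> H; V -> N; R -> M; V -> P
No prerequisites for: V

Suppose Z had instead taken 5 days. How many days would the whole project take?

22

Critical path before the change: V→R→M = 8+7+7 = 22 giving 22 days.
Z is off the critical path — its longest chain is 9 days, giving 13 of slack.
That remains the longest chain; total 22 days.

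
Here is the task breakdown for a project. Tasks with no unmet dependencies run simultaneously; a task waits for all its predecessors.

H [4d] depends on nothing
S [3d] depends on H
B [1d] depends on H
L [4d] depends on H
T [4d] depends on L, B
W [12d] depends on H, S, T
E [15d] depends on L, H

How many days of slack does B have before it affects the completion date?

H→L→T→W = 4+4+4+12 = 24 sets the makespan at 24 days.
Longest path through B: 21 days (earliest finish 5, latest finish 8).
Float = 24 − 21 = 3.

3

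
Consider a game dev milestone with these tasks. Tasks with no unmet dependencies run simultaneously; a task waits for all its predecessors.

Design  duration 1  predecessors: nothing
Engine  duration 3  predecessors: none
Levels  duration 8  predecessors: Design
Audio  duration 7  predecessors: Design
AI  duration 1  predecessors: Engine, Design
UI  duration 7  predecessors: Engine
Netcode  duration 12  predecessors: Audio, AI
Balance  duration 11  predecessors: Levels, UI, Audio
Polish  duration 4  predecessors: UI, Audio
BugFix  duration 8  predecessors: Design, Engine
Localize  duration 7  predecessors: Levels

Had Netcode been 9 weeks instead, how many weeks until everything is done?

21

Baseline: Engine→UI→Balance = 3+7+11 = 21 → 21 weeks.
Netcode has 1 week of float (longest path through it is 20).
No other chain overtakes it, so the finish is 21 weeks.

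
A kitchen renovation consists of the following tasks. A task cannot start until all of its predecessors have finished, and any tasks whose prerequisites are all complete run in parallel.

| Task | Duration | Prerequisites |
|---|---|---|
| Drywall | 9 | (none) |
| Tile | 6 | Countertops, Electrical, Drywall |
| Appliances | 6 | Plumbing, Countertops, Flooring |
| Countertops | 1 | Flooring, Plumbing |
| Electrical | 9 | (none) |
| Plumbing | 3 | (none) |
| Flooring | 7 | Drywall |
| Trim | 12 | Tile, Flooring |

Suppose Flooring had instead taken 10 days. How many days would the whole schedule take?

38

Actual critical path: Drywall→Flooring→Countertops→Tile→Trim = 9+7+1+6+12 = 35 ⇒ 35 days.
Flooring is on the critical path; changing it to 10 makes that path 38 days.
That remains the longest chain; total 38 days.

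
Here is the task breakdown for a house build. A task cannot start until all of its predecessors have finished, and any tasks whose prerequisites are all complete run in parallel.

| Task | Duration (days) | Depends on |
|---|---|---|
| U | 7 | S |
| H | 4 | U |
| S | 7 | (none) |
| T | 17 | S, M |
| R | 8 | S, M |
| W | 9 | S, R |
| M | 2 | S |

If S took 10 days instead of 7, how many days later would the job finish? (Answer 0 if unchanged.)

The binding path is S→M→R→W = 7+2+8+9 = 26; finish at 26 days.
Since S is critical, the +3 change carries straight to that chain (now 29 days).
No other chain overtakes it, so the finish is 29 days.
Change in finish: 29 − 26 = +3 days.

3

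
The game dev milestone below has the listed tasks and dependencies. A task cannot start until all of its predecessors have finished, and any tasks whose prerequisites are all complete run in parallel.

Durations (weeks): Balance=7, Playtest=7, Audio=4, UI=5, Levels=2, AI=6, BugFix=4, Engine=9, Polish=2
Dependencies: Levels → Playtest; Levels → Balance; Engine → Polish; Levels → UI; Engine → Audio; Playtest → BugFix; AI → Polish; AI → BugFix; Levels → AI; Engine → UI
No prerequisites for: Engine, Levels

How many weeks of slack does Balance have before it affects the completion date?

Engine→UI = 9+5 = 14 sets the makespan at 14 weeks.
The longest chain containing Balance totals 9 weeks.
So Balance can slip 14 − 9 = 5 weeks.

5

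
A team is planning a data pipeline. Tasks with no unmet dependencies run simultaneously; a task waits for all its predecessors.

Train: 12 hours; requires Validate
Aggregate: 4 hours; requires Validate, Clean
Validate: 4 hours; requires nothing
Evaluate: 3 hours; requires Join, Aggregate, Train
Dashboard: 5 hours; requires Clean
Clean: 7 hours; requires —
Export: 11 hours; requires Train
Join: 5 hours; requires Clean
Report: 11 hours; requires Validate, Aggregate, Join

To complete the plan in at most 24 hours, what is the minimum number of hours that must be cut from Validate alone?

Current finish: 27 hours; target: 24.
Validate is on every critical path, so each hour cut from Validate cuts the finish by one (this holds down to a finish of 24).
Need 27 − 24 = 3 hours off Validate → Validate becomes 1 hour, finish becomes 24.

3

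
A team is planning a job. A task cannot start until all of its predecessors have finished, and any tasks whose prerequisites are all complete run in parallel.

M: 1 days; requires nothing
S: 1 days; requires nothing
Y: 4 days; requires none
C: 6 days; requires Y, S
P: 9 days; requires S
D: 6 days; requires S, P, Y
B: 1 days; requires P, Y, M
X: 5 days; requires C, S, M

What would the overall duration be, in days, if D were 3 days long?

Critical path before the change: S→P→D = 1+9+6 = 16 giving 16 days.
D is on the critical path; changing it to 3 makes that path 13 days.
Now Y→C→X = 4+6+5 = 15 is longest, so the finish becomes 15 days.

15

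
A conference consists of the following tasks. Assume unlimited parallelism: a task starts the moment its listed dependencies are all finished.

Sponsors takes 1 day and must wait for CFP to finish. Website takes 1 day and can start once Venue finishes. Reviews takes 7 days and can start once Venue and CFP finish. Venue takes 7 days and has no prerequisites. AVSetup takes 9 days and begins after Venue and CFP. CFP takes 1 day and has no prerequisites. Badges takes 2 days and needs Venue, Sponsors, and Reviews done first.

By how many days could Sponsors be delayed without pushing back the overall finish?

Critical path: Venue→Reviews→Badges = 7+7+2 = 16, so the finish is 16 days.
Longest path through Sponsors: 4 days (earliest finish 2, latest finish 14).
So Sponsors can slip 14 − 2 = 12 days.

12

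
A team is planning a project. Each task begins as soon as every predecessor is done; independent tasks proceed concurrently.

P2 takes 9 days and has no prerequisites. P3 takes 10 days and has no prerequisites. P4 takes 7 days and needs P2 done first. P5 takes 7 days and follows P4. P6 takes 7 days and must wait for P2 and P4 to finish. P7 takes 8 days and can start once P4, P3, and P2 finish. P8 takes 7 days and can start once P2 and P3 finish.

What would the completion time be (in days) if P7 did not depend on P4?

Before: longest chain P2→P4→P7 = 9+7+8 = 24, finish 24.
Without P4→P7, P7's earliest start moves from 16 to 10.
New critical path: P2→P4→P5 = 9+7+7 = 23 ⇒ 23 days.

23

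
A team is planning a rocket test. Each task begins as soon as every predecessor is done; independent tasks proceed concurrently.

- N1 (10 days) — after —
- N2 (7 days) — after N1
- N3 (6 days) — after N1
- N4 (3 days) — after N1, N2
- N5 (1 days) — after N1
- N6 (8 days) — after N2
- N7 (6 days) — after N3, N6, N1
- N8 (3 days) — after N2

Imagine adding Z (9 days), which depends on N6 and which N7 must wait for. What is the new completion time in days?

40

Originally the job takes 31 days.
With Z inserted, N7 now waits for max(N3, N6, N1, Z).
New critical path: N1→N2→N6→Z→N7 = 10+7+8+9+6 = 40 ⇒ 40 days.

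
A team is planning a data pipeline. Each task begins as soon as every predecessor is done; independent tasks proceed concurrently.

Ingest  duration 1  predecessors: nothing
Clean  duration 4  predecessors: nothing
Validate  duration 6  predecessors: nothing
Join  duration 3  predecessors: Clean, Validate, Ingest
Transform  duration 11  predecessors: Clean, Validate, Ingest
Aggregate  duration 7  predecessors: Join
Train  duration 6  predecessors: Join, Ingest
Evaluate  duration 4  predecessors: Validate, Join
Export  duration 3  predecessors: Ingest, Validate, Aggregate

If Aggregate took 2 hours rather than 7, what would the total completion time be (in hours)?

The binding path is Validate→Join→Aggregate→Export = 6+3+7+3 = 19; finish at 19 hours.
Aggregate lies on that path, so at 2 hours the path becomes 14 hours.
The binding chain switches to Validate→Transform = 6+11 = 17; finish 17 hours.

17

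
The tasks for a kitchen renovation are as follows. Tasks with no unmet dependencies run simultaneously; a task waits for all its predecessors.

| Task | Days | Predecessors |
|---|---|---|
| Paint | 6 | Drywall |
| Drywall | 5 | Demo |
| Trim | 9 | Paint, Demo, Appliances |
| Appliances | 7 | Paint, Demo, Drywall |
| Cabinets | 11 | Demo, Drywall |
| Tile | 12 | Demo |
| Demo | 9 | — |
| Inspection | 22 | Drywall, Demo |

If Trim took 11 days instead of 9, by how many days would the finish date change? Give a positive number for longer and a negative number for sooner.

2

Actual critical path: Demo→Drywall→Paint→Appliances→Trim = 9+5+6+7+9 = 36 ⇒ 36 days.
Trim is on the critical path; changing it to 11 makes that path 38 days.
That remains the longest chain; total 38 days.
Change in finish: 38 − 36 = +2 days.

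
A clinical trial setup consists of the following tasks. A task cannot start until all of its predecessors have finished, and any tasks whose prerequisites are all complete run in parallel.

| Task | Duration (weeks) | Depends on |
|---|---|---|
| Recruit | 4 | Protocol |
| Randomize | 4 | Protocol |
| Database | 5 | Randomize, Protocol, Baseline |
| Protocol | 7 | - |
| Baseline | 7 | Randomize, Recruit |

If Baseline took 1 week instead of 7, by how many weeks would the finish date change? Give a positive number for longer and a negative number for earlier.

-6

The binding path is Protocol→Recruit→Baseline→Database = 7+4+7+5 = 23; finish at 23 weeks.
Baseline lies on that path, so at 1 week the path becomes 17 weeks.
That remains the longest chain; total 17 weeks.
Change in finish: 17 − 23 = -6 weeks.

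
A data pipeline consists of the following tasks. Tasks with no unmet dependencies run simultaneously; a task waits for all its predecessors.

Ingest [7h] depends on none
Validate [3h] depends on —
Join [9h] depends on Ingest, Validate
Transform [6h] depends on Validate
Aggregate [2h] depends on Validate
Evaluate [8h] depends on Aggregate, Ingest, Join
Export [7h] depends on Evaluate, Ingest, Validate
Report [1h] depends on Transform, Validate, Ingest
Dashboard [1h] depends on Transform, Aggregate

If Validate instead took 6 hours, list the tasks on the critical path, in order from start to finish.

Baseline: Ingest→Join→Evaluate→Export = 7+9+8+7 = 31 → 31 hours.
Validate has 4 hours of float (longest path through it is 27).
No other chain overtakes it, so the finish is 31 hours.

Ingest, Join, Evaluate, Export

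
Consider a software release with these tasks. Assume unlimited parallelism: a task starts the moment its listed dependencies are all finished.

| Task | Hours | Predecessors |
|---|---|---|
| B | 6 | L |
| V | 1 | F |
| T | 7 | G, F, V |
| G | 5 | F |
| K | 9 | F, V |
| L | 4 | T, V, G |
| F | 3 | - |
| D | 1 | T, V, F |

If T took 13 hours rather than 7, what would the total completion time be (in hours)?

31

The binding path is F→G→T→L→B = 3+5+7+4+6 = 25; finish at 25 hours.
Since T is critical, the +6 change carries straight to that chain (now 31 hours).
The critical path is still F→G→T→L→B; finish is now 31 hours.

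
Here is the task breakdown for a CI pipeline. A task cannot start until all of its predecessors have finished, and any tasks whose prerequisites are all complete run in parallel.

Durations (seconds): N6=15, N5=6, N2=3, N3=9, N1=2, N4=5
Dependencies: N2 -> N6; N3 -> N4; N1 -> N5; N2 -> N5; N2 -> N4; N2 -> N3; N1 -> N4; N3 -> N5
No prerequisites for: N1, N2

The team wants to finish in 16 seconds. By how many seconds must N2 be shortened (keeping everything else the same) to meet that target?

2

Current finish: 18 seconds; target: 16.
N2 is on every critical path, so each second cut from N2 cuts the finish by one (this holds down to a finish of 16).
Need 18 − 16 = 2 seconds off N2 → N2 becomes 1 second, finish becomes 16.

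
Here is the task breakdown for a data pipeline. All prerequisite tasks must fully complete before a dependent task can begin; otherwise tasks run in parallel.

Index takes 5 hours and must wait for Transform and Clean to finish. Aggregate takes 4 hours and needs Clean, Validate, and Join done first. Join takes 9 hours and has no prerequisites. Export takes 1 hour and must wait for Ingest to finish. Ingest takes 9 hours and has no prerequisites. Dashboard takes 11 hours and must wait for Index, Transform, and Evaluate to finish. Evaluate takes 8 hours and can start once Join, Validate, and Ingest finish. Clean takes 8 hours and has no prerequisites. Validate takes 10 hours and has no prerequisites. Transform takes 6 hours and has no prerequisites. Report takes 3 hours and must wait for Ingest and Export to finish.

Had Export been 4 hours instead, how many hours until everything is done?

Actual critical path: Validate→Evaluate→Dashboard = 10+8+11 = 29 ⇒ 29 hours.
Export is off the critical path — its longest chain is 13 hours, giving 16 of slack.
No other chain overtakes it, so the finish is 29 hours.

29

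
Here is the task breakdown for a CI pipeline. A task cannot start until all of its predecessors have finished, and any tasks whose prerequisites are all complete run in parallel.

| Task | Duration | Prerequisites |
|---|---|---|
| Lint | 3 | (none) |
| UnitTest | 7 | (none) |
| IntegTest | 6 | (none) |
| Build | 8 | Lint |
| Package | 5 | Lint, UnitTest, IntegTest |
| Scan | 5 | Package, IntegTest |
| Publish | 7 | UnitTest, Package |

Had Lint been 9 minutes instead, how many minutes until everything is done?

21

The binding path is UnitTest→Package→Publish = 7+5+7 = 19; finish at 19 minutes.
The longest path through Lint is only 15 minutes, so Lint has float 4.
The binding chain switches to Lint→Package→Publish = 9+5+7 = 21; finish 21 minutes.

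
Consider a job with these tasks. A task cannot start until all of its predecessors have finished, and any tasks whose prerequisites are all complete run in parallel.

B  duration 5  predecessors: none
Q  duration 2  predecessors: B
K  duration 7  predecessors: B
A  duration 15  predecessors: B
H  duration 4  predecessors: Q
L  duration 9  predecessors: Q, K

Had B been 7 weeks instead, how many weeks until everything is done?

23

Actual critical path: B→K→L = 5+7+9 = 21 ⇒ 21 weeks.
B is on the critical path; changing it to 7 makes that path 23 weeks.
The critical path is still B→K→L; finish is now 23 weeks.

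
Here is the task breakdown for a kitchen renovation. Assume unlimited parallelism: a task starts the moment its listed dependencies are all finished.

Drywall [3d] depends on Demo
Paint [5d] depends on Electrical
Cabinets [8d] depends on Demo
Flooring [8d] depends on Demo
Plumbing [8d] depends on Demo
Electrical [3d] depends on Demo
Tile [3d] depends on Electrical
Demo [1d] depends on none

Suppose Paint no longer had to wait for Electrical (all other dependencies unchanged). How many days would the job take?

9

Before: longest chain Demo→Plumbing = 1+8 = 9, finish 9.
Without Electrical→Paint, Paint's earliest start moves from 4 to 0.
The longest chain is now Demo→Plumbing = 1+8 = 9, so the job takes 9 days.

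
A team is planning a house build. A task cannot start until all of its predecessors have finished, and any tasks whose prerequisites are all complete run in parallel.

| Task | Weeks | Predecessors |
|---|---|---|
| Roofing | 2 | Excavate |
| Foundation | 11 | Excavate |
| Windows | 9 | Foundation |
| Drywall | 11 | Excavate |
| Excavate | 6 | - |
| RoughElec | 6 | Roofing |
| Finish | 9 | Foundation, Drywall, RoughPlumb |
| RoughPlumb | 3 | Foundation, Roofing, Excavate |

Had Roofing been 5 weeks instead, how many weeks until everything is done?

29

As given, the longest chain is Excavate→Foundation→RoughPlumb→Finish = 6+11+3+9 = 29, so the finish is 29 weeks.
The longest path through Roofing is only 20 weeks, so Roofing has float 9.
The critical path is still Excavate→Foundation→RoughPlumb→Finish; finish is now 29 weeks.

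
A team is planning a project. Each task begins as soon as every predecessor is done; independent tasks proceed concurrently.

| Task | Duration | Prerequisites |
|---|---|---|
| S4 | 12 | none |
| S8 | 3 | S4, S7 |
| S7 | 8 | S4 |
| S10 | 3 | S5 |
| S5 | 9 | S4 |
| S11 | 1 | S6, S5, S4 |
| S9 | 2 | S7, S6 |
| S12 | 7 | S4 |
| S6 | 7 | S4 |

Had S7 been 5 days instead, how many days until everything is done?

The binding path is S4→S5→S10 = 12+9+3 = 24; finish at 24 days.
The longest path through S7 is only 23 days, so S7 has float 1.
That remains the longest chain; total 24 days.

24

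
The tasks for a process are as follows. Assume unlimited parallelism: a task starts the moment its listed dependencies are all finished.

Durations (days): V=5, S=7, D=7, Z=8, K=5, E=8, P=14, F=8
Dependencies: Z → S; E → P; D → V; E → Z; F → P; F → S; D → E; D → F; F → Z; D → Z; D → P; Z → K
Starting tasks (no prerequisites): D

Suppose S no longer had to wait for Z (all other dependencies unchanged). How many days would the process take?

29

Original critical path: D→E→Z→S = 7+8+8+7 = 30 ⇒ 30 days.
Without Z→S, S's earliest start moves from 23 to 15.
The longest chain is now D→E→P = 7+8+14 = 29, so the process takes 29 days.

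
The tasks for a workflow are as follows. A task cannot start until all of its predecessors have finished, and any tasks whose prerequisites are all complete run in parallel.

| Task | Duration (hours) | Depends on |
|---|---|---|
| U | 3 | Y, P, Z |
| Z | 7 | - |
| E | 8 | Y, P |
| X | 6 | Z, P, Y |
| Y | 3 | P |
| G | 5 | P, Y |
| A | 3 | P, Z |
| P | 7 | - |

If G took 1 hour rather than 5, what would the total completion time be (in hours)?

As given, the longest chain is P→Y→E = 7+3+8 = 18, so the finish is 18 hours.
G is off the critical path — its longest chain is 15 hours, giving 3 of slack.
The critical path is still P→Y→E; finish is now 18 hours.

18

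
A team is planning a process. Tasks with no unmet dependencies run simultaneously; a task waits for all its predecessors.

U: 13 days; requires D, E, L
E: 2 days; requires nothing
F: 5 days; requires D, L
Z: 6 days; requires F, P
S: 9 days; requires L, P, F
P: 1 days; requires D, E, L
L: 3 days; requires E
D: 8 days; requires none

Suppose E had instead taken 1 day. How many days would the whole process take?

Actual critical path: D→F→S = 8+5+9 = 22 ⇒ 22 days.
E has 3 days of float (longest path through it is 19).
That remains the longest chain; total 22 days.

22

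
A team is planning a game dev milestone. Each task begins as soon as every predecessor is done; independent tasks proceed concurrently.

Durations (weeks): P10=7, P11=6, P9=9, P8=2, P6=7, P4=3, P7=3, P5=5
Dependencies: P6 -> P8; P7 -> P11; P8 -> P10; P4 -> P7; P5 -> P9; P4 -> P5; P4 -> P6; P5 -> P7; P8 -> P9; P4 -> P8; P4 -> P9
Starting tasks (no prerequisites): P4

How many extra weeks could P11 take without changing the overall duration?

P4→P6→P8→P9 = 3+7+2+9 = 21 sets the makespan at 21 weeks.
Longest path through P11: 17 weeks (earliest finish 17, latest finish 21).
So P11 can slip 21 − 17 = 4 weeks.

4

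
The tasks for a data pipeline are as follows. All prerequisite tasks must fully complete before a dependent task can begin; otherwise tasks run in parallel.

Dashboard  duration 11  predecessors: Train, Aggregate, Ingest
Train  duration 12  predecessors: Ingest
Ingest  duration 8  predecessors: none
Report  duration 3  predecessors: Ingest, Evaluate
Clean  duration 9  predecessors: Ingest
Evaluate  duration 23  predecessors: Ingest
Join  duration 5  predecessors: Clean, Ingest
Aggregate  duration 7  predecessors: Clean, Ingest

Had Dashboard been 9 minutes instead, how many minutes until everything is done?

34

Actual critical path: Ingest→Clean→Aggregate→Dashboard = 8+9+7+11 = 35 ⇒ 35 minutes.
Dashboard is on the critical path; changing it to 9 makes that path 33 minutes.
New critical path: Ingest→Evaluate→Report = 8+23+3 = 34 ⇒ 34 minutes.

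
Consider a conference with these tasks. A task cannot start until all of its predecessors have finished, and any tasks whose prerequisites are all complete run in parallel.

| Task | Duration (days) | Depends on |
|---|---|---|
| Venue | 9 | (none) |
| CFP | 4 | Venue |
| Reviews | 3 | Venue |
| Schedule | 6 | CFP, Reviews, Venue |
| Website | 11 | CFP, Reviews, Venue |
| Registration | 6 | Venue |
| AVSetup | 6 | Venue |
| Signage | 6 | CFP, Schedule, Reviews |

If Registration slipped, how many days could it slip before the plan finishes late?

The longest chain is Venue→CFP→Schedule→Signage = 9+4+6+6 = 25; overall finish 25 days.
The longest chain containing Registration totals 15 days.
Float = 25 − 15 = 10.

10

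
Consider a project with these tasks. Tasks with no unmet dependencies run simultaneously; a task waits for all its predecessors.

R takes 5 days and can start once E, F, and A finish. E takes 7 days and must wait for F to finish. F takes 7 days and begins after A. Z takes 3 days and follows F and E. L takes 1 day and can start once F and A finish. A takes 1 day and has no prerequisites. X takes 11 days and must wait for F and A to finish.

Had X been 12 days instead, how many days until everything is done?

Critical path before the change: A→F→E→R = 1+7+7+5 = 20 giving 20 days.
X is off the critical path — its longest chain is 19 days, giving 1 of slack.
That remains the longest chain; total 20 days.

20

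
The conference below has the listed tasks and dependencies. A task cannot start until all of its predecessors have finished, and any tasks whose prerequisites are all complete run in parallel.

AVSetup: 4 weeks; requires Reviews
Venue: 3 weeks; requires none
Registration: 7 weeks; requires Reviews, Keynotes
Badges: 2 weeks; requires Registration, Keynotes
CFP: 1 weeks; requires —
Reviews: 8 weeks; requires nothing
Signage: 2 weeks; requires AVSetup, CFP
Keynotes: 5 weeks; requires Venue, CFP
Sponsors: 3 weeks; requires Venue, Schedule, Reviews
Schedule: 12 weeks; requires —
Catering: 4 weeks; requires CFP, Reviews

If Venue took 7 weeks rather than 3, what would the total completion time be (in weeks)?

21

The binding path is Venue→Keynotes→Registration→Badges = 3+5+7+2 = 17; finish at 17 weeks.
Venue lies on that path, so at 7 weeks the path becomes 21 weeks.
The critical path is still Venue→Keynotes→Registration→Badges; finish is now 21 weeks.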